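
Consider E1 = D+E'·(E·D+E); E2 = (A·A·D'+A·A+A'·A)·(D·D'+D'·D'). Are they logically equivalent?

E1: D+E'·(E·D+E)
    = D+E'·E   [absorption]
    = D   [complement / identity]
E2: (A·A·D'+A·A+A'·A)·(D·D'+D'·D')
    = (A·A+A'·A)·(D·D'+D'·D')   [absorption]
    = A·(D·D'+D'·D')   [distribution]
    = A·D'   [distribution]
These differ: at A=1, D=1, E=0, E1 = 1 but E2 = 0.

No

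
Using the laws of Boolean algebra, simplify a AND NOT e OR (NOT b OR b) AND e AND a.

a AND NOT e OR (NOT b OR b) AND e AND a
= a AND NOT e OR e AND a   [complement / identity]
= a   [distribution]

a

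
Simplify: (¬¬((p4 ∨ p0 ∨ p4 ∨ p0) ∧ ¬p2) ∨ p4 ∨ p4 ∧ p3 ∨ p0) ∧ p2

(p4 ∨ p0) ∧ p2

(¬¬((p4 ∨ p0 ∨ p4 ∨ p0) ∧ ¬p2) ∨ p4 ∨ p4 ∧ p3 ∨ p0) ∧ p2
= ((p4 ∨ p0 ∨ p4 ∨ p0) ∧ ¬p2 ∨ p4 ∨ p4 ∧ p3 ∨ p0) ∧ p2   — double negation
= ((p4 ∨ p0 ∨ p4 ∨ p0) ∧ ¬p2 ∨ p4 ∨ p0) ∧ p2   — absorption
= ((p4 ∨ p0) ∧ ¬p2 ∨ p4 ∨ p0) ∧ p2   — idempotence
= (p4 ∨ p0) ∧ p2   — absorption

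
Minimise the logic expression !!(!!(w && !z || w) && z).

w && z

!!(!!(w && !z || w) && z)
= !!(!!w && z)   (absorption)
= !!(w && z)   (double negation)
= w && z   (double negation)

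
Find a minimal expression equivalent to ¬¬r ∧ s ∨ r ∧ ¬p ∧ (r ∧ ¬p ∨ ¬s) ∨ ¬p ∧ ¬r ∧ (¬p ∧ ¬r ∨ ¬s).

r ∧ s ∨ ¬p

¬¬r ∧ s ∨ r ∧ ¬p ∧ (r ∧ ¬p ∨ ¬s) ∨ ¬p ∧ ¬r ∧ (¬p ∧ ¬r ∨ ¬s)
= ¬¬r ∧ s ∨ r ∧ ¬p ∨ ¬p ∧ ¬r ∧ (¬p ∧ ¬r ∨ ¬s)   (absorption)
= ¬¬r ∧ s ∨ r ∧ ¬p ∨ ¬p ∧ ¬r   (absorption)
= r ∧ s ∨ r ∧ ¬p ∨ ¬p ∧ ¬r   (double negation)
= r ∧ s ∨ ¬p   (distribution)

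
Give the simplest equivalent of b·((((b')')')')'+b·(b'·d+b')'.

b·((((b')')')')'+b·(b'·d+b')'
= b·((b')')'+b·(b'·d+b')'   — double negation
= b·((b')')'+b·(b')'   — absorption
= b·((b')')'+b·b   — double negation
= b·b'+b·b   — double negation
= b   — distribution

b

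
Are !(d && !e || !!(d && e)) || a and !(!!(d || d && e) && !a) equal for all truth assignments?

E1: !(d && !e || !!(d && e)) || a
    = !(d && !e || d && e) || a   [double negation]
    = !d || a   [distribution]
E2: !(!!(d || d && e) && !a)
    = !(!!d && !a)   [absorption]
    = !d || a   [De Morgan]
Both reduce to !d || a, so they are equivalent.

Yes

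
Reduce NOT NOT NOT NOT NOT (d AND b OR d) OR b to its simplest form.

NOT d OR b

NOT NOT NOT NOT NOT (d AND b OR d) OR b
= NOT NOT NOT (d AND b OR d) OR b   (double negation)
= NOT (d AND b OR d) OR b   (double negation)
= NOT d OR b   (absorption)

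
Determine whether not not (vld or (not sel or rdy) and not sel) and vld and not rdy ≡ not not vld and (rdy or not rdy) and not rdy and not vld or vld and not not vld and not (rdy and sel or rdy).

E1: not not (vld or (not sel or rdy) and not sel) and vld and not rdy
    = not not (vld or not sel) and vld and not rdy   [absorption]
    = (vld or not sel) and vld and not rdy   [double negation]
    = vld and not rdy   [absorption]
E2: not not vld and (rdy or not rdy) and not rdy and not vld or vld and not not vld and not (rdy and sel or rdy)
    = not not vld and not rdy and not vld or vld and not not vld and not (rdy and sel or rdy)   [complement / identity]
    = not not vld and not rdy and not vld or vld and not not vld and not rdy   [absorption]
    = not not vld and not rdy   [distribution]
    = vld and not rdy   [double negation]
Both reduce to vld and not rdy, so they are equivalent.

Yes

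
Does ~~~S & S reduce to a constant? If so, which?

yes, False

~~~S & S
= ~S & S   (double negation)
= 0   (complement)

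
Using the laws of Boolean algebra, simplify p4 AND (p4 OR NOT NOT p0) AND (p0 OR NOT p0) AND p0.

p4 AND (p4 OR NOT NOT p0) AND (p0 OR NOT p0) AND p0
= p4 AND (p4 OR p0) AND (p0 OR NOT p0) AND p0   (double negation)
= p4 AND (p4 OR p0) AND p0   (complement / identity)
= p4 AND p0   (absorption)

p4 AND p0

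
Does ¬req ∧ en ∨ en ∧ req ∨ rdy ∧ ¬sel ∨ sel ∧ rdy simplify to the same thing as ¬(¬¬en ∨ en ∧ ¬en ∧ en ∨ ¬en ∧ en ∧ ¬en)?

No

E1: ¬req ∧ en ∨ en ∧ req ∨ rdy ∧ ¬sel ∨ sel ∧ rdy
    = en ∨ rdy ∧ ¬sel ∨ sel ∧ rdy   [distribution]
    = en ∨ rdy   [distribution]
E2: ¬(¬¬en ∨ en ∧ ¬en ∧ en ∨ ¬en ∧ en ∧ ¬en)
    = ¬(en ∨ en ∧ ¬en ∧ en ∨ ¬en ∧ en ∧ ¬en)   [double negation]
    = ¬(en ∨ ¬en ∧ en)   [distribution]
    = ¬en   [complement / identity]
These differ: at en=0, rdy=0, req=0, sel=0, E1 = 0 but E2 = 1.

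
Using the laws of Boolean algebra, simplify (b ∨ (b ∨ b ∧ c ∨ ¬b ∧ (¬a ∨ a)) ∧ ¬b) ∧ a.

a

(b ∨ (b ∨ b ∧ c ∨ ¬b ∧ (¬a ∨ a)) ∧ ¬b) ∧ a
= (b ∨ (b ∨ ¬b ∧ (¬a ∨ a)) ∧ ¬b) ∧ a
= (b ∨ (b ∨ ¬b) ∧ ¬b) ∧ a
= (b ∨ ¬b) ∧ a
= a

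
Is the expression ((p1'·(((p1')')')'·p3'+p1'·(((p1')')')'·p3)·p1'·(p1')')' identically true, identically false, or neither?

identically true

((p1'·(((p1')')')'·p3'+p1'·(((p1')')')'·p3)·p1'·(p1')')'
= (p1'·(((p1')')')'·p1'·(p1')')'   (distribution)
= (p1'·(p1')'·p1'·(p1')')'   (double negation)
= (p1'·(p1')')'   (idempotence)
= p1+p1'   (De Morgan)
= 1   (complement)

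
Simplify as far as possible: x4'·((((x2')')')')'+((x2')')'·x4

x2'

x4'·((((x2')')')')'+((x2')')'·x4
= x4'·((x2')')'+((x2')')'·x4   [double negation]
= ((x2')')'   [distribution]
= x2'   [double negation]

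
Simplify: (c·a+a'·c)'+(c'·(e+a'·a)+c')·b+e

c'+e

(c·a+a'·c)'+(c'·(e+a'·a)+c')·b+e
= (c·a+a'·c)'+(c'·e+c')·b+e   — complement / identity
= (c·a+a'·c)'+c'·b+e   — absorption
= c'+c'·b+e   — distribution
= c'+e   — absorption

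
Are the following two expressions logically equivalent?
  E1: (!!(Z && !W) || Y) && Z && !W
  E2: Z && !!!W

E1: (!!(Z && !W) || Y) && Z && !W
    = (Z && !W || Y) && Z && !W   — double negation
    = Z && !W   — absorption
E2: Z && !!!W
    = Z && !W   — double negation
Both reduce to Z && !W, so they are equivalent.

Yes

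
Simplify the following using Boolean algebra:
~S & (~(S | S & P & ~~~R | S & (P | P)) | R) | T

~S & (~(S | S & P & ~~~R | S & (P | P)) | R) | T
= ~S & (~(S | S & P & ~~~R | S & P) | R) | T   — idempotence
= ~S & (~(S | S & P & ~R | S & P) | R) | T   — double negation
= ~S & (~(S | S & P) | R) | T   — absorption
= ~S & (~S | R) | T   — absorption
= ~S | T   — absorption

~S | T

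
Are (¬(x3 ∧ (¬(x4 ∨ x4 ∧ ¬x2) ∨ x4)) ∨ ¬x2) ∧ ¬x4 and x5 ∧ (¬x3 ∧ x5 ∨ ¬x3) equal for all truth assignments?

No

E1: (¬(x3 ∧ (¬(x4 ∨ x4 ∧ ¬x2) ∨ x4)) ∨ ¬x2) ∧ ¬x4
    = (¬(x3 ∧ (¬x4 ∨ x4)) ∨ ¬x2) ∧ ¬x4
    = (¬x3 ∨ ¬x2) ∧ ¬x4
E2: x5 ∧ (¬x3 ∧ x5 ∨ ¬x3)
    = x5 ∧ ¬x3
These differ: at x2=0, x3=0, x4=0, x5=0, E1 = 1 but E2 = 0.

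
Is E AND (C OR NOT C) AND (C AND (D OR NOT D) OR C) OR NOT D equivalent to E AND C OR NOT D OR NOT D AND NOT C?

E1: E AND (C OR NOT C) AND (C AND (D OR NOT D) OR C) OR NOT D
    = E AND (C OR NOT C) AND (C OR C) OR NOT D
    = E AND (NOT C AND C OR C) OR NOT D
    = E AND C OR NOT D
E2: E AND C OR NOT D OR NOT D AND NOT C
    = E AND C OR NOT D
Both reduce to E AND C OR NOT D, so they are equivalent.

Yes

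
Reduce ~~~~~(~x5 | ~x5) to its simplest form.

x5

~~~~~(~x5 | ~x5)
= ~~~(~x5 | ~x5)   [double negation]
= ~~(x5 & x5)   [De Morgan]
= x5 & x5   [double negation]
= x5   [idempotence]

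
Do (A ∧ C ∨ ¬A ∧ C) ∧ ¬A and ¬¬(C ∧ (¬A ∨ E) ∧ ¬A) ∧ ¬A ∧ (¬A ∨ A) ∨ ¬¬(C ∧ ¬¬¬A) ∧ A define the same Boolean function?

E1: (A ∧ C ∨ ¬A ∧ C) ∧ ¬A
    = C ∧ ¬A   (distribution)
E2: ¬¬(C ∧ (¬A ∨ E) ∧ ¬A) ∧ ¬A ∧ (¬A ∨ A) ∨ ¬¬(C ∧ ¬¬¬A) ∧ A
    = ¬¬(C ∧ (¬A ∨ E) ∧ ¬A) ∧ ¬A ∧ (¬A ∨ A) ∨ ¬¬(C ∧ ¬A) ∧ A   (double negation)
    = ¬¬(C ∧ ¬A) ∧ ¬A ∧ (¬A ∨ A) ∨ ¬¬(C ∧ ¬A) ∧ A   (absorption)
    = ¬¬(C ∧ ¬A) ∧ ¬A ∨ ¬¬(C ∧ ¬A) ∧ A   (complement / identity)
    = ¬¬(C ∧ ¬A)   (distribution)
    = C ∧ ¬A   (double negation)
Both reduce to C ∧ ¬A, so they are equivalent.

Yes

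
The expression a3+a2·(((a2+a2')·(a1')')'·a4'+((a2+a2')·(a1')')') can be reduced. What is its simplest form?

a3+a2·(((a2+a2')·(a1')')'·a4'+((a2+a2')·(a1')')')
= a3+a2·((a2+a2')·(a1')')'   (absorption)
= a3+a2·((a1')')'   (complement / identity)
= a3+a2·a1'   (double negation)

a3+a2·a1'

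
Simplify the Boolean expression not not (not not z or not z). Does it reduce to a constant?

not not (not not z or not z)
= not not z or not z
= z or not z
= True

True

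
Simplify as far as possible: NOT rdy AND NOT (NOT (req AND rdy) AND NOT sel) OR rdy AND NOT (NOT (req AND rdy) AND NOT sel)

NOT rdy AND NOT (NOT (req AND rdy) AND NOT sel) OR rdy AND NOT (NOT (req AND rdy) AND NOT sel)
= NOT (NOT (req AND rdy) AND NOT sel)
= req AND rdy OR sel

req AND rdy OR sel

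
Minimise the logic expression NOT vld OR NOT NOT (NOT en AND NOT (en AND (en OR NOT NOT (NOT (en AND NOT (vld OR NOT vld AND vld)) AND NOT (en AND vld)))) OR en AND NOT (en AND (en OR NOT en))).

NOT vld OR NOT en

NOT vld OR NOT NOT (NOT en AND NOT (en AND (en OR NOT NOT (NOT (en AND NOT (vld OR NOT vld AND vld)) AND NOT (en AND vld)))) OR en AND NOT (en AND (en OR NOT en)))
= NOT vld OR NOT NOT (NOT en AND NOT (en AND (en OR NOT NOT (NOT (en AND NOT vld) AND NOT (en AND vld)))) OR en AND NOT (en AND (en OR NOT en)))   (complement / identity)
= NOT vld OR NOT NOT (NOT en AND NOT (en AND (en OR NOT (en AND NOT vld OR en AND vld))) OR en AND NOT (en AND (en OR NOT en)))   (De Morgan)
= NOT vld OR NOT NOT (NOT en AND NOT (en AND (en OR NOT en)) OR en AND NOT (en AND (en OR NOT en)))   (distribution)
= NOT vld OR NOT NOT NOT (en AND (en OR NOT en))   (distribution)
= NOT vld OR NOT NOT NOT en   (complement / identity)
= NOT vld OR NOT en   (double negation)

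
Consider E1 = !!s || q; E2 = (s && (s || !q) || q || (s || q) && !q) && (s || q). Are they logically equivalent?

E1: !!s || q
    = s || q   (double negation)
E2: (s && (s || !q) || q || (s || q) && !q) && (s || q)
    = (s || q || (s || q) && !q) && (s || q)   (absorption)
    = (s || q) && (s || q)   (absorption)
    = s || q   (idempotence)
Both reduce to s || q, so they are equivalent.

Yes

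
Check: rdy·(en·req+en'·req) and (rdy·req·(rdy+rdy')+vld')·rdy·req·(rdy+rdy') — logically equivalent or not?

Yes

E1: rdy·(en·req+en'·req)
    = rdy·req   [distribution]
E2: (rdy·req·(rdy+rdy')+vld')·rdy·req·(rdy+rdy')
    = rdy·req·(rdy+rdy')   [absorption]
    = rdy·req   [complement / identity]
Both reduce to rdy·req, so they are equivalent.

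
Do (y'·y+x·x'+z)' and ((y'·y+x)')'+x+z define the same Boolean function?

No

E1: (y'·y+x·x'+z)'
    = (x·x'+z)'   — complement / identity
    = z'   — complement / identity
E2: ((y'·y+x)')'+x+z
    = y'·y+x+x+z   — double negation
    = x+x+z   — complement / identity
    = x+z   — idempotence
These differ: at x=0, y=0, z=1, E1 = 0 but E2 = 1.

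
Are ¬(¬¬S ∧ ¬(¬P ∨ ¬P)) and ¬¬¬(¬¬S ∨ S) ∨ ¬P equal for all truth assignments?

Yes

E1: ¬(¬¬S ∧ ¬(¬P ∨ ¬P))
    = ¬(¬¬S ∧ ¬¬P)   — idempotence
    = ¬S ∨ ¬P   — De Morgan
E2: ¬¬¬(¬¬S ∨ S) ∨ ¬P
    = ¬(¬¬S ∨ S) ∨ ¬P   — double negation
    = ¬(S ∨ S) ∨ ¬P   — double negation
    = ¬S ∨ ¬P   — idempotence
Both reduce to ¬S ∨ ¬P, so they are equivalent.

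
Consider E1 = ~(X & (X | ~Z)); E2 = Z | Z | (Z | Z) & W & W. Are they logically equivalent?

No

E1: ~(X & (X | ~Z))
    = ~X
E2: Z | Z | (Z | Z) & W & W
    = Z | Z | (Z | Z) & W
    = Z | Z
    = Z
These differ: at W=0, X=0, Z=0, E1 = 1 but E2 = 0.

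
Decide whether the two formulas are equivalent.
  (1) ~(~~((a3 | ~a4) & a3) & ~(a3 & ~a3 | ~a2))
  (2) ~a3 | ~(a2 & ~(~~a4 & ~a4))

E1: ~(~~((a3 | ~a4) & a3) & ~(a3 & ~a3 | ~a2))
    = ~(~~a3 & ~(a3 & ~a3 | ~a2))   (absorption)
    = ~a3 | a3 & ~a3 | ~a2   (De Morgan)
    = ~a3 | ~a2   (complement / identity)
E2: ~a3 | ~(a2 & ~(~~a4 & ~a4))
    = ~a3 | ~(a2 & (~a4 | a4))   (De Morgan)
    = ~a3 | ~a2   (complement / identity)
Both reduce to ~a3 | ~a2, so they are equivalent.

Yes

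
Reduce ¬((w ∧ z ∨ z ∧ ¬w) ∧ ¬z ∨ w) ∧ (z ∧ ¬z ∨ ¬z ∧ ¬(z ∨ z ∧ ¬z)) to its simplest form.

¬((w ∧ z ∨ z ∧ ¬w) ∧ ¬z ∨ w) ∧ (z ∧ ¬z ∨ ¬z ∧ ¬(z ∨ z ∧ ¬z))
= ¬(z ∧ ¬z ∨ w) ∧ (z ∧ ¬z ∨ ¬z ∧ ¬(z ∨ z ∧ ¬z))   — distribution
= ¬(z ∧ ¬z ∨ w) ∧ (z ∧ ¬z ∨ ¬z ∧ ¬z)   — complement / identity
= ¬w ∧ (z ∧ ¬z ∨ ¬z ∧ ¬z)   — complement / identity
= ¬w ∧ ¬z   — distribution

¬w ∧ ¬z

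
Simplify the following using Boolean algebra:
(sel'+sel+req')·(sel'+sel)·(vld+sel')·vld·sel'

vld·sel'

(sel'+sel+req')·(sel'+sel)·(vld+sel')·vld·sel'
= (sel'+sel+req')·(sel'+sel)·vld·sel'
= (sel'+sel)·vld·sel'
= vld·sel'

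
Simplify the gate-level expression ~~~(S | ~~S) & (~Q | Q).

~~~(S | ~~S) & (~Q | Q)
= ~(S | ~~S) & (~Q | Q)   (double negation)
= ~(S | ~~S)   (complement / identity)
= ~(S | S)   (double negation)
= ~S   (idempotence)

~S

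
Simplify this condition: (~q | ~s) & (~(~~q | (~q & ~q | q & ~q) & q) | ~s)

(~q | ~s) & (~(~~q | (~q & ~q | q & ~q) & q) | ~s)
= (~q | ~s) & (~(~~q | ~q & q) | ~s)   — distribution
= (~q | ~s) & (~~~q | ~s)   — complement / identity
= (~q | ~s) & (~q | ~s)   — double negation
= ~q | ~s   — idempotence

~q | ~s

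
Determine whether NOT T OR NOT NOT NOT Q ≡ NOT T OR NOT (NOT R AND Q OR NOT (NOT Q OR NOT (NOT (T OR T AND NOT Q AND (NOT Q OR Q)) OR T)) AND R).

Yes

E1: NOT T OR NOT NOT NOT Q
    = NOT T OR NOT Q   — double negation
E2: NOT T OR NOT (NOT R AND Q OR NOT (NOT Q OR NOT (NOT (T OR T AND NOT Q AND (NOT Q OR Q)) OR T)) AND R)
    = NOT T OR NOT (NOT R AND Q OR NOT (NOT Q OR NOT (NOT (T OR T AND NOT Q) OR T)) AND R)   — complement / identity
    = NOT T OR NOT (NOT R AND Q OR NOT (NOT Q OR NOT (NOT T OR T)) AND R)   — absorption
    = NOT T OR NOT (NOT R AND Q OR Q AND (NOT T OR T) AND R)   — De Morgan
    = NOT T OR NOT (NOT R AND Q OR Q AND R)   — complement / identity
    = NOT T OR NOT Q   — distribution
Both reduce to NOT T OR NOT Q, so they are equivalent.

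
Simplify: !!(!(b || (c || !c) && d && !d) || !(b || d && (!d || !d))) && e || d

!b && e || d

!!(!(b || (c || !c) && d && !d) || !(b || d && (!d || !d))) && e || d
= !!(!(b || d && !d) || !(b || d && (!d || !d))) && e || d   [complement / identity]
= !!(!(b || d && !d) || !(b || d && !d)) && e || d   [idempotence]
= !!!(b || d && !d) && e || d   [idempotence]
= !(b || d && !d) && e || d   [double negation]
= !b && e || d   [complement / identity]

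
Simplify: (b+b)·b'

0

(b+b)·b'
= b·b'   [idempotence]
= 0   [complement]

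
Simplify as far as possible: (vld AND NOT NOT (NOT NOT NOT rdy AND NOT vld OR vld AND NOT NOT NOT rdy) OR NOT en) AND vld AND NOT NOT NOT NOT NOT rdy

vld AND NOT rdy

(vld AND NOT NOT (NOT NOT NOT rdy AND NOT vld OR vld AND NOT NOT NOT rdy) OR NOT en) AND vld AND NOT NOT NOT NOT NOT rdy
= (vld AND NOT NOT (NOT NOT NOT rdy AND NOT vld OR vld AND NOT NOT NOT rdy) OR NOT en) AND vld AND NOT NOT NOT rdy   [double negation]
= (vld AND NOT NOT NOT NOT NOT rdy OR NOT en) AND vld AND NOT NOT NOT rdy   [distribution]
= (vld AND NOT NOT NOT rdy OR NOT en) AND vld AND NOT NOT NOT rdy   [double negation]
= vld AND NOT NOT NOT rdy   [absorption]
= vld AND NOT rdy   [double negation]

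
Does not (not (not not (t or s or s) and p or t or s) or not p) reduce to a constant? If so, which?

not (not (not not (t or s or s) and p or t or s) or not p)
= (not not (t or s or s) and p or t or s) and p   [De Morgan]
= ((t or s or s) and p or t or s) and p   [double negation]
= ((t or s) and p or t or s) and p   [idempotence]
= (t or s) and p   [absorption]
This depends on p, s, t, so it is not a constant.

no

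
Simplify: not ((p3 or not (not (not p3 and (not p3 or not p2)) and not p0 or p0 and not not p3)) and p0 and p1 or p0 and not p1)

not ((p3 or not (not (not p3 and (not p3 or not p2)) and not p0 or p0 and not not p3)) and p0 and p1 or p0 and not p1)
= not ((p3 or not (not not p3 and not p0 or p0 and not not p3)) and p0 and p1 or p0 and not p1)   [absorption]
= not ((p3 or not not not p3) and p0 and p1 or p0 and not p1)   [distribution]
= not ((p3 or not p3) and p0 and p1 or p0 and not p1)   [double negation]
= not (p0 and p1 or p0 and not p1)   [complement / identity]
= not p0   [distribution]

not p0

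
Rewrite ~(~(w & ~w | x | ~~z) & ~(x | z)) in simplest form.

~(~(w & ~w | x | ~~z) & ~(x | z))
= ~(~(x | ~~z) & ~(x | z))   [complement / identity]
= x | ~~z | x | z   [De Morgan]
= x | z | x | z   [double negation]
= x | z   [idempotence]

x | z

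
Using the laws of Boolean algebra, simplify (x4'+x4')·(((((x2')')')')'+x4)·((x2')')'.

x4'·x2'

(x4'+x4')·(((((x2')')')')'+x4)·((x2')')'
= (x4'+x4')·(((x2')')'+x4)·((x2')')'   — double negation
= (x4'+x4')·((x2')')'   — absorption
= x4'·((x2')')'   — idempotence
= x4'·x2'   — double negation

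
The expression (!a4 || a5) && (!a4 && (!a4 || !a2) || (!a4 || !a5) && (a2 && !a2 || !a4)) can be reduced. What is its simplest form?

(!a4 || a5) && (!a4 && (!a4 || !a2) || (!a4 || !a5) && (a2 && !a2 || !a4))
= (!a4 || a5) && (!a4 && (!a4 || !a2) || (!a4 || !a5) && !a4)
= (!a4 || a5) && (!a4 || (!a4 || !a5) && !a4)
= (!a4 || a5) && (!a4 || !a4)
= (!a4 || a5) && !a4
= !a4

!a4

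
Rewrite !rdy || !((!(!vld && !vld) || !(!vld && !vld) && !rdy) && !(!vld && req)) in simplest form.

!rdy || !vld

!rdy || !((!(!vld && !vld) || !(!vld && !vld) && !rdy) && !(!vld && req))
= !rdy || !(!(!vld && !vld) && !(!vld && req))   (absorption)
= !rdy || !(!!vld && !(!vld && req))   (idempotence)
= !rdy || !vld || !vld && req   (De Morgan)
= !rdy || !vld   (absorption)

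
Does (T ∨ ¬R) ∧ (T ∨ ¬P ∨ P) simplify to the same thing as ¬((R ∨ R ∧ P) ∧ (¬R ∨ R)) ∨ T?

E1: (T ∨ ¬R) ∧ (T ∨ ¬P ∨ P)
    = ¬R ∧ (¬P ∨ P) ∨ T
    = ¬R ∨ T
E2: ¬((R ∨ R ∧ P) ∧ (¬R ∨ R)) ∨ T
    = ¬(R ∧ (¬R ∨ R)) ∨ T
    = ¬R ∨ T
Both reduce to ¬R ∨ T, so they are equivalent.

Yes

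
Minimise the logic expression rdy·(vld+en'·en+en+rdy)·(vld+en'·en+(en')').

rdy·(vld+en)

rdy·(vld+en'·en+en+rdy)·(vld+en'·en+(en')')
= rdy·(vld+en'·en+en+rdy)·(vld+en'·en+en)   (double negation)
= rdy·(vld+en'·en+en)   (absorption)
= rdy·(vld+en)   (complement / identity)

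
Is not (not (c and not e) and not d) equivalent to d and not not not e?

No

E1: not (not (c and not e) and not d)
    = c and not e or d
E2: d and not not not e
    = d and not e
These differ: at c=1, d=1, e=1, E1 = 1 but E2 = 0.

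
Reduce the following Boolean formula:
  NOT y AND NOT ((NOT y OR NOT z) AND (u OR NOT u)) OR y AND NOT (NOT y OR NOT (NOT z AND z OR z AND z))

y AND z

NOT y AND NOT ((NOT y OR NOT z) AND (u OR NOT u)) OR y AND NOT (NOT y OR NOT (NOT z AND z OR z AND z))
= NOT y AND NOT (NOT y OR NOT z) OR y AND NOT (NOT y OR NOT (NOT z AND z OR z AND z))   — complement / identity
= NOT y AND NOT (NOT y OR NOT z) OR y AND NOT (NOT y OR NOT z)   — distribution
= NOT (NOT y OR NOT z)   — distribution
= y AND z   — De Morgan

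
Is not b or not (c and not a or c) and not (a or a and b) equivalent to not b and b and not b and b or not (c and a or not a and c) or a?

E1: not b or not (c and not a or c) and not (a or a and b)
    = not b or not c and not (a or a and b)   (absorption)
    = not b or not c and not a   (absorption)
E2: not b and b and not b and b or not (c and a or not a and c) or a
    = not b and b and not b and b or not c or a   (distribution)
    = not b and b or not c or a   (idempotence)
    = not c or a   (complement / identity)
These differ: at a=1, b=1, c=1, E1 = 0 but E2 = 1.

No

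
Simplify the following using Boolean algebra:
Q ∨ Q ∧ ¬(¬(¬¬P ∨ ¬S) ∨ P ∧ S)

Q

Q ∨ Q ∧ ¬(¬(¬¬P ∨ ¬S) ∨ P ∧ S)
= Q ∨ Q ∧ ¬(¬P ∧ S ∨ P ∧ S)   [De Morgan]
= Q ∨ Q ∧ ¬S   [distribution]
= Q   [absorption]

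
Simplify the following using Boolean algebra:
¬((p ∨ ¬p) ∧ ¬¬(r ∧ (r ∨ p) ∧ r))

¬((p ∨ ¬p) ∧ ¬¬(r ∧ (r ∨ p) ∧ r))
= ¬((p ∨ ¬p) ∧ ¬¬(r ∧ r))   — absorption
= ¬((p ∨ ¬p) ∧ ¬¬r)   — idempotence
= ¬¬¬r   — complement / identity
= ¬r   — double negation

¬r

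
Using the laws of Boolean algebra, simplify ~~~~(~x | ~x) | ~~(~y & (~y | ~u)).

~x | ~y

~~~~(~x | ~x) | ~~(~y & (~y | ~u))
= ~~(~x | ~x) | ~~(~y & (~y | ~u))   [double negation]
= ~~(~x | ~x) | ~y & (~y | ~u)   [double negation]
= ~~(~x | ~x) | ~y   [absorption]
= ~x | ~x | ~y   [double negation]
= ~x | ~y   [idempotence]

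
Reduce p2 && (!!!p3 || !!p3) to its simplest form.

p2

p2 && (!!!p3 || !!p3)
= p2 && (!p3 || !!p3)
= p2 && (!p3 || p3)
= p2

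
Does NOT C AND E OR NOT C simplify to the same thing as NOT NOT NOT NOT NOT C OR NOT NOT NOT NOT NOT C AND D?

E1: NOT C AND E OR NOT C
    = NOT C   [absorption]
E2: NOT NOT NOT NOT NOT C OR NOT NOT NOT NOT NOT C AND D
    = NOT NOT NOT NOT NOT C   [absorption]
    = NOT NOT NOT C   [double negation]
    = NOT C   [double negation]
Both reduce to NOT C, so they are equivalent.

Yes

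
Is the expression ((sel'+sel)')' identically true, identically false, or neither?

((sel'+sel)')'
= sel'+sel   [double negation]
= 1   [complement]

identically true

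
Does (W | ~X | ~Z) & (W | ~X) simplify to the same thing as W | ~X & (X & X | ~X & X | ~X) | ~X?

Yes

E1: (W | ~X | ~Z) & (W | ~X)
    = W | ~X
E2: W | ~X & (X & X | ~X & X | ~X) | ~X
    = W | ~X & (X | ~X) | ~X
    = W | ~X | ~X
    = W | ~X
Both reduce to W | ~X, so they are equivalent.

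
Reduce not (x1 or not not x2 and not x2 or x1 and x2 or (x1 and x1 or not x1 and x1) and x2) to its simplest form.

not x1

not (x1 or not not x2 and not x2 or x1 and x2 or (x1 and x1 or not x1 and x1) and x2)
= not (x1 or not not x2 and not x2 or x1 and x2 or x1 and x2)   (distribution)
= not (x1 or x2 and not x2 or x1 and x2 or x1 and x2)   (double negation)
= not (x1 or x1 and x2 or x1 and x2)   (complement / identity)
= not (x1 or x1 and x2)   (idempotence)
= not x1   (absorption)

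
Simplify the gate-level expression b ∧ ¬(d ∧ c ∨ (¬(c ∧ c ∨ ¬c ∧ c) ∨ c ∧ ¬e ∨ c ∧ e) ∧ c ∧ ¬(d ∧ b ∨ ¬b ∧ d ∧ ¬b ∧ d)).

b ∧ ¬(d ∧ c ∨ (¬(c ∧ c ∨ ¬c ∧ c) ∨ c ∧ ¬e ∨ c ∧ e) ∧ c ∧ ¬(d ∧ b ∨ ¬b ∧ d ∧ ¬b ∧ d))
= b ∧ ¬(d ∧ c ∨ (¬(c ∧ c ∨ ¬c ∧ c) ∨ c ∧ ¬e ∨ c ∧ e) ∧ c ∧ ¬(d ∧ b ∨ ¬b ∧ d))   — idempotence
= b ∧ ¬(d ∧ c ∨ (¬(c ∧ c ∨ ¬c ∧ c) ∨ c) ∧ c ∧ ¬(d ∧ b ∨ ¬b ∧ d))   — distribution
= b ∧ ¬(d ∧ c ∨ (¬(c ∧ c ∨ ¬c ∧ c) ∨ c) ∧ c ∧ ¬d)   — distribution
= b ∧ ¬(d ∧ c ∨ (¬c ∨ c) ∧ c ∧ ¬d)   — distribution
= b ∧ ¬(d ∧ c ∨ c ∧ ¬d)   — complement / identity
= b ∧ ¬c   — distribution

b ∧ ¬c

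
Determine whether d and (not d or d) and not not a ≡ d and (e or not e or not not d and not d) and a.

E1: d and (not d or d) and not not a
    = d and not not a
    = d and a
E2: d and (e or not e or not not d and not d) and a
    = d and (e or not e or d and not d) and a
    = d and (e or not e) and a
    = d and a
Both reduce to d and a, so they are equivalent.

Yes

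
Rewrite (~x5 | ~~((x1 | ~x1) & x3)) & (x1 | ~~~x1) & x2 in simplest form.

(~x5 | ~~((x1 | ~x1) & x3)) & (x1 | ~~~x1) & x2
= (~x5 | ~~((x1 | ~x1) & x3)) & (x1 | ~x1) & x2   (double negation)
= (~x5 | (x1 | ~x1) & x3) & (x1 | ~x1) & x2   (double negation)
= (~x5 | (x1 | ~x1) & x3) & x2   (complement / identity)
= (~x5 | x3) & x2   (complement / identity)

(~x5 | x3) & x2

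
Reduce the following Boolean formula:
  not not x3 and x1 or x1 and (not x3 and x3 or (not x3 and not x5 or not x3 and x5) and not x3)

x1

not not x3 and x1 or x1 and (not x3 and x3 or (not x3 and not x5 or not x3 and x5) and not x3)
= not not x3 and x1 or x1 and (not x3 and x3 or not x3 and not x3)   — distribution
= not not x3 and x1 or x1 and not x3   — distribution
= x3 and x1 or x1 and not x3   — double negation
= x1   — distribution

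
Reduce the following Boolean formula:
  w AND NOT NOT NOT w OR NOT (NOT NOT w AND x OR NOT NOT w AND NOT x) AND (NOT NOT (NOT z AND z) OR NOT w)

w AND NOT NOT NOT w OR NOT (NOT NOT w AND x OR NOT NOT w AND NOT x) AND (NOT NOT (NOT z AND z) OR NOT w)
= w AND NOT NOT NOT w OR NOT NOT NOT w AND (NOT NOT (NOT z AND z) OR NOT w)   — distribution
= w AND NOT NOT NOT w OR NOT NOT NOT w AND (NOT z AND z OR NOT w)   — double negation
= w AND NOT NOT NOT w OR NOT NOT NOT w AND NOT w   — complement / identity
= NOT NOT NOT w   — distribution
= NOT w   — double negation

NOT w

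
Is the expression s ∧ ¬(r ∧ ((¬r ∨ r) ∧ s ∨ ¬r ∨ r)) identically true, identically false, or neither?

neither

s ∧ ¬(r ∧ ((¬r ∨ r) ∧ s ∨ ¬r ∨ r))
= s ∧ ¬(r ∧ (¬r ∨ r))   [absorption]
= s ∧ ¬r   [complement / identity]
This depends on r, s, so it is not a constant.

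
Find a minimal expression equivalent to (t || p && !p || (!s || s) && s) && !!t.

t

(t || p && !p || (!s || s) && s) && !!t
= (t || (!s || s) && s) && !!t
= (t || s) && !!t
= (t || s) && t
= t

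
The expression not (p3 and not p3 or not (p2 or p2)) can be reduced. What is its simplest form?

p2

not (p3 and not p3 or not (p2 or p2))
= not not (p2 or p2)   — complement / identity
= not not p2   — idempotence
= p2   — double negation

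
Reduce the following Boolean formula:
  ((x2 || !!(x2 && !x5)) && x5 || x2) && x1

((x2 || !!(x2 && !x5)) && x5 || x2) && x1
= ((x2 || x2 && !x5) && x5 || x2) && x1   — double negation
= (x2 && x5 || x2) && x1   — absorption
= x2 && x1   — absorption

x2 && x1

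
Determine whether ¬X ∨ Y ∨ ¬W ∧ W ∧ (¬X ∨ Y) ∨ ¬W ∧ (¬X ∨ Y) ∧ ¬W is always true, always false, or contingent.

contingent

¬X ∨ Y ∨ ¬W ∧ W ∧ (¬X ∨ Y) ∨ ¬W ∧ (¬X ∨ Y) ∧ ¬W
= ¬X ∨ Y ∨ (W ∧ (¬X ∨ Y) ∨ ¬W ∧ (¬X ∨ Y)) ∧ ¬W   [distribution]
= ¬X ∨ Y ∨ (¬X ∨ Y) ∧ ¬W   [distribution]
= ¬X ∨ Y   [absorption]
This depends on X, Y, so it is not a constant.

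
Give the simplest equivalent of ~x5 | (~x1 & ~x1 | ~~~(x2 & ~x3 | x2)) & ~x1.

~x5 | ~x1

~x5 | (~x1 & ~x1 | ~~~(x2 & ~x3 | x2)) & ~x1
= ~x5 | (~x1 & ~x1 | ~(x2 & ~x3 | x2)) & ~x1   (double negation)
= ~x5 | (~x1 | ~(x2 & ~x3 | x2)) & ~x1   (idempotence)
= ~x5 | (~x1 | ~x2) & ~x1   (absorption)
= ~x5 | ~x1   (absorption)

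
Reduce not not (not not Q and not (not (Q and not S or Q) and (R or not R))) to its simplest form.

Q

not not (not not Q and not (not (Q and not S or Q) and (R or not R)))
= not not (not not Q and not not (Q and not S or Q))
= not (not Q or not (Q and not S or Q))
= not (not Q or not Q)
= not not Q
= Q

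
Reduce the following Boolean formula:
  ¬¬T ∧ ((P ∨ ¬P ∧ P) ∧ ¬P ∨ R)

¬¬T ∧ ((P ∨ ¬P ∧ P) ∧ ¬P ∨ R)
= ¬¬T ∧ (P ∧ ¬P ∨ R)
= ¬¬T ∧ R
= T ∧ R

T ∧ R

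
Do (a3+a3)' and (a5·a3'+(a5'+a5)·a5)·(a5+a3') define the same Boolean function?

No

E1: (a3+a3)'
    = a3'   (idempotence)
E2: (a5·a3'+(a5'+a5)·a5)·(a5+a3')
    = (a5·a3'+a5)·(a5+a3')   (complement / identity)
    = a5·(a5+a3')   (absorption)
    = a5   (absorption)
These differ: at a3=0, a5=0, E1 = 1 but E2 = 0.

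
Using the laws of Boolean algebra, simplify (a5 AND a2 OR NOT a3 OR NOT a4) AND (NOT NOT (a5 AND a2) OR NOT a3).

(a5 AND a2 OR NOT a3 OR NOT a4) AND (NOT NOT (a5 AND a2) OR NOT a3)
= (a5 AND a2 OR NOT a3 OR NOT a4) AND (a5 AND a2 OR NOT a3)
= a5 AND a2 OR NOT a3

a5 AND a2 OR NOT a3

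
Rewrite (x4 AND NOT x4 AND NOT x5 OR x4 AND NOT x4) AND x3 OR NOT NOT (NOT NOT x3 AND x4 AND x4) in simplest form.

(x4 AND NOT x4 AND NOT x5 OR x4 AND NOT x4) AND x3 OR NOT NOT (NOT NOT x3 AND x4 AND x4)
= x4 AND NOT x4 AND x3 OR NOT NOT (NOT NOT x3 AND x4 AND x4)   (absorption)
= x4 AND NOT x4 AND x3 OR NOT NOT (x3 AND x4 AND x4)   (double negation)
= x4 AND NOT x4 AND x3 OR x3 AND x4 AND x4   (double negation)
= x3 AND (x4 AND NOT x4 OR x4 AND x4)   (distribution)
= x3 AND x4   (distribution)

x3 AND x4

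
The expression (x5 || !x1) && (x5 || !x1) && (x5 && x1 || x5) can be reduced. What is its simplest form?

(x5 || !x1) && (x5 || !x1) && (x5 && x1 || x5)
= (x5 || !x1) && (x5 && x1 || x5)
= (x5 || !x1) && x5
= x5

x5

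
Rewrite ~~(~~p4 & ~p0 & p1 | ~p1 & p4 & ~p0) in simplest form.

p4 & ~p0

~~(~~p4 & ~p0 & p1 | ~p1 & p4 & ~p0)
= ~~(p4 & ~p0 & p1 | ~p1 & p4 & ~p0)   (double negation)
= ~~(p4 & ~p0)   (distribution)
= p4 & ~p0   (double negation)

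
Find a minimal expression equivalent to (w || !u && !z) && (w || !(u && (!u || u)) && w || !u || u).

(w || !u && !z) && (w || !(u && (!u || u)) && w || !u || u)
= w || !u && !z && (!(u && (!u || u)) && w || !u || u)   [distribution]
= w || !u && !z && (!u && w || !u || u)   [complement / identity]
= w || !u && !z && (!u || u)   [absorption]
= w || !u && !z   [complement / identity]

w || !u && !z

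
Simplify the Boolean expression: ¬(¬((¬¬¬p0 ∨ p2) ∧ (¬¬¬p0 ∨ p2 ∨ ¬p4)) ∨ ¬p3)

(¬p0 ∨ p2) ∧ p3

¬(¬((¬¬¬p0 ∨ p2) ∧ (¬¬¬p0 ∨ p2 ∨ ¬p4)) ∨ ¬p3)
= ¬(¬(¬¬¬p0 ∨ p2) ∨ ¬p3)   (absorption)
= ¬(¬(¬p0 ∨ p2) ∨ ¬p3)   (double negation)
= (¬p0 ∨ p2) ∧ p3   (De Morgan)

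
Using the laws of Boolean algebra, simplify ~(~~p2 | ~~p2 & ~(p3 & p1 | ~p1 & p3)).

~p2

~(~~p2 | ~~p2 & ~(p3 & p1 | ~p1 & p3))
= ~(~~p2 | ~~p2 & ~p3)
= ~~~p2
= ~p2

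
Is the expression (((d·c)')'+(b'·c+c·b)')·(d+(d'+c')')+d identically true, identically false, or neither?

neither

(((d·c)')'+(b'·c+c·b)')·(d+(d'+c')')+d
= (((d·c)')'+c')·(d+(d'+c')')+d   — distribution
= (d·c+c')·(d+(d'+c')')+d   — double negation
= (d·c+c')·(d+d·c)+d   — De Morgan
= c'·d+d·c+d   — distribution
= d+d   — distribution
= d   — idempotence
This depends on d, so it is not a constant.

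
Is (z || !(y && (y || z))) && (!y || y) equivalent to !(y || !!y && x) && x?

No

E1: (z || !(y && (y || z))) && (!y || y)
    = (z || !y) && (!y || y)   — absorption
    = z || !y   — complement / identity
E2: !(y || !!y && x) && x
    = !(y || y && x) && x   — double negation
    = !y && x   — absorption
These differ: at x=0, y=0, z=1, E1 = 1 but E2 = 0.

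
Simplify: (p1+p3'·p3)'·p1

0

(p1+p3'·p3)'·p1
= p1'·p1
= 0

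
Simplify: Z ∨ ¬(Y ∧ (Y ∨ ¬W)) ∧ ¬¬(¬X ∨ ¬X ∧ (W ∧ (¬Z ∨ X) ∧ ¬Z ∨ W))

Z ∨ ¬(Y ∧ (Y ∨ ¬W)) ∧ ¬¬(¬X ∨ ¬X ∧ (W ∧ (¬Z ∨ X) ∧ ¬Z ∨ W))
= Z ∨ ¬Y ∧ ¬¬(¬X ∨ ¬X ∧ (W ∧ (¬Z ∨ X) ∧ ¬Z ∨ W))   — absorption
= Z ∨ ¬Y ∧ ¬¬(¬X ∨ ¬X ∧ (W ∧ ¬Z ∨ W))   — absorption
= Z ∨ ¬Y ∧ (¬X ∨ ¬X ∧ (W ∧ ¬Z ∨ W))   — double negation
= Z ∨ ¬Y ∧ (¬X ∨ ¬X ∧ W)   — absorption
= Z ∨ ¬Y ∧ ¬X   — absorption

Z ∨ ¬Y ∧ ¬X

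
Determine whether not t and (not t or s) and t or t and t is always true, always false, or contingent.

contingent

not t and (not t or s) and t or t and t
= not t and t or t and t   — absorption
= t   — distribution
This depends on t, so it is not a constant.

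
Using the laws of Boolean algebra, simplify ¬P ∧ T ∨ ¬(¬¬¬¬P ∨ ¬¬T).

¬P ∧ T ∨ ¬(¬¬¬¬P ∨ ¬¬T)
= ¬P ∧ T ∨ ¬(¬¬P ∨ ¬¬T)   — double negation
= ¬P ∧ T ∨ ¬P ∧ ¬T   — De Morgan
= ¬P   — distribution

¬P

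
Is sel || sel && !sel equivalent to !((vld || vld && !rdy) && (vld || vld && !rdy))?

E1: sel || sel && !sel
    = sel   [complement / identity]
E2: !((vld || vld && !rdy) && (vld || vld && !rdy))
    = !(vld || vld && !rdy)   [idempotence]
    = !vld   [absorption]
These differ: at rdy=0, sel=0, vld=0, E1 = 0 but E2 = 1.

No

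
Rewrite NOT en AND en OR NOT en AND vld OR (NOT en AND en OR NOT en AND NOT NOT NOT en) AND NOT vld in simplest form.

NOT en

NOT en AND en OR NOT en AND vld OR (NOT en AND en OR NOT en AND NOT NOT NOT en) AND NOT vld
= NOT en AND en OR NOT en AND vld OR (NOT en AND en OR NOT en AND NOT en) AND NOT vld   — double negation
= NOT en AND en OR NOT en AND vld OR NOT en AND NOT vld   — distribution
= NOT en AND vld OR NOT en AND NOT vld   — complement / identity
= NOT en   — distribution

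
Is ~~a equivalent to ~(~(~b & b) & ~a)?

Yes

E1: ~~a
    = a   [double negation]
E2: ~(~(~b & b) & ~a)
    = ~b & b | a   [De Morgan]
    = a   [complement / identity]
Both reduce to a, so they are equivalent.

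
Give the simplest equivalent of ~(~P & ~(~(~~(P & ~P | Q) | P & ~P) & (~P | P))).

P | ~Q

~(~P & ~(~(~~(P & ~P | Q) | P & ~P) & (~P | P)))
= ~(~P & ~(~(P & ~P | Q | P & ~P) & (~P | P)))   (double negation)
= ~(~P & ~~(P & ~P | Q | P & ~P))   (complement / identity)
= ~(~P & ~~(Q | P & ~P))   (complement / identity)
= P | ~(Q | P & ~P)   (De Morgan)
= P | ~Q   (complement / identity)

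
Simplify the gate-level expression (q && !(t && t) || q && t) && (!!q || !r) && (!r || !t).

q && (!r || !t)

(q && !(t && t) || q && t) && (!!q || !r) && (!r || !t)
= (q && !t || q && t) && (!!q || !r) && (!r || !t)   [idempotence]
= q && (!!q || !r) && (!r || !t)   [distribution]
= q && (q || !r) && (!r || !t)   [double negation]
= q && (!r || !t)   [absorption]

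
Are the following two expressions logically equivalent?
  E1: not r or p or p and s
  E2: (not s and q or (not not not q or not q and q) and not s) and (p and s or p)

No

E1: not r or p or p and s
    = not r or p   [absorption]
E2: (not s and q or (not not not q or not q and q) and not s) and (p and s or p)
    = (not s and q or not not not q and not s) and (p and s or p)   [complement / identity]
    = (not s and q or not not not q and not s) and p   [absorption]
    = (not s and q or not q and not s) and p   [double negation]
    = not s and p   [distribution]
These differ: at p=0, q=0, r=0, s=1, E1 = 1 but E2 = 0.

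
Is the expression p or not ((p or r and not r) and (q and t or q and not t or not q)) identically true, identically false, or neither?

identically true

p or not ((p or r and not r) and (q and t or q and not t or not q))
= p or not ((p or r and not r) and (q or not q))
= p or not (p and (q or not q))
= p or not p
= True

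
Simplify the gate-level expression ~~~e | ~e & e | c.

~e | c

~~~e | ~e & e | c
= ~~~e | c   — complement / identity
= ~e | c   — double negation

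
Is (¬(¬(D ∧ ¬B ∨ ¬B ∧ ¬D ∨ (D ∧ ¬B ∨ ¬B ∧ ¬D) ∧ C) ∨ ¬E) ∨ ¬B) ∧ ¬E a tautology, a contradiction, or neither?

(¬(¬(D ∧ ¬B ∨ ¬B ∧ ¬D ∨ (D ∧ ¬B ∨ ¬B ∧ ¬D) ∧ C) ∨ ¬E) ∨ ¬B) ∧ ¬E
= (¬(¬(D ∧ ¬B ∨ ¬B ∧ ¬D) ∨ ¬E) ∨ ¬B) ∧ ¬E   [absorption]
= (¬(¬¬B ∨ ¬E) ∨ ¬B) ∧ ¬E   [distribution]
= (¬B ∧ E ∨ ¬B) ∧ ¬E   [De Morgan]
= ¬B ∧ ¬E   [absorption]
This depends on B, E, so it is not a constant.

neither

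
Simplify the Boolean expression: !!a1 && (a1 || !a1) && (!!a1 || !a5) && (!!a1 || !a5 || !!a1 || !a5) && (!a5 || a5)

!!a1 && (a1 || !a1) && (!!a1 || !a5) && (!!a1 || !a5 || !!a1 || !a5) && (!a5 || a5)
= !!a1 && (!!a1 || !a5) && (!!a1 || !a5 || !!a1 || !a5) && (!a5 || a5)   — complement / identity
= !!a1 && (!!a1 || !a5) && (!!a1 || !a5 || !!a1 || !a5)   — complement / identity
= !!a1 && (!!a1 || !a5) && (!!a1 || !a5)   — idempotence
= !!a1 && (!!a1 || !a5)   — idempotence
= !!a1   — absorption
= a1   — double negation

a1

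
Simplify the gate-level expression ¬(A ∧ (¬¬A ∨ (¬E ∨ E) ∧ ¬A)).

¬A

¬(A ∧ (¬¬A ∨ (¬E ∨ E) ∧ ¬A))
= ¬(A ∧ (A ∨ (¬E ∨ E) ∧ ¬A))   [double negation]
= ¬(A ∧ (A ∨ ¬A))   [complement / identity]
= ¬A   [complement / identity]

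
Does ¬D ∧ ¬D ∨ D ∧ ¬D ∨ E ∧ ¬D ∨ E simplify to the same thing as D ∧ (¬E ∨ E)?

No

E1: ¬D ∧ ¬D ∨ D ∧ ¬D ∨ E ∧ ¬D ∨ E
    = ¬D ∧ ¬D ∨ D ∧ ¬D ∨ E   (absorption)
    = ¬D ∨ E   (distribution)
E2: D ∧ (¬E ∨ E)
    = D   (complement / identity)
These differ: at D=0, E=0, E1 = 1 but E2 = 0.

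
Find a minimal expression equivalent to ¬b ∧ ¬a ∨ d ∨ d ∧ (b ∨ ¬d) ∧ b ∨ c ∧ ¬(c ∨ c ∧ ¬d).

¬b ∧ ¬a ∨ d

¬b ∧ ¬a ∨ d ∨ d ∧ (b ∨ ¬d) ∧ b ∨ c ∧ ¬(c ∨ c ∧ ¬d)
= ¬b ∧ ¬a ∨ d ∨ d ∧ (b ∨ ¬d) ∧ b ∨ c ∧ ¬c
= ¬b ∧ ¬a ∨ d ∨ d ∧ (b ∨ ¬d) ∧ b
= ¬b ∧ ¬a ∨ d ∨ d ∧ b
= ¬b ∧ ¬a ∨ d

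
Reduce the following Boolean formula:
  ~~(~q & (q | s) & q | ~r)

~~(~q & (q | s) & q | ~r)
= ~~(~q & q | ~r)   [absorption]
= ~~~r   [complement / identity]
= ~r   [double negation]

~r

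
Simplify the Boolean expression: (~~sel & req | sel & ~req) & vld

sel & vld

(~~sel & req | sel & ~req) & vld
= (sel & req | sel & ~req) & vld   (double negation)
= sel & vld   (distribution)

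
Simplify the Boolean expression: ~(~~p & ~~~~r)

~p | ~r

~(~~p & ~~~~r)
= ~p | ~~~r   (De Morgan)
= ~p | ~r   (double negation)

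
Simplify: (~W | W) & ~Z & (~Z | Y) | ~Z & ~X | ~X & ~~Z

(~W | W) & ~Z & (~Z | Y) | ~Z & ~X | ~X & ~~Z
= ~Z & (~Z | Y) | ~Z & ~X | ~X & ~~Z   (complement / identity)
= ~Z | ~Z & ~X | ~X & ~~Z   (absorption)
= ~Z | ~Z & ~X | ~X & Z   (double negation)
= ~Z | ~X   (distribution)

~Z | ~X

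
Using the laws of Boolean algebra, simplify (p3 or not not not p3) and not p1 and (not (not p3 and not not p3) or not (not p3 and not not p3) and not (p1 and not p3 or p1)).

not p1

(p3 or not not not p3) and not p1 and (not (not p3 and not not p3) or not (not p3 and not not p3) and not (p1 and not p3 or p1))
= (p3 or not not not p3) and not p1 and (not (not p3 and not not p3) or not (not p3 and not not p3) and not p1)
= (p3 or not not not p3) and not p1 and not (not p3 and not not p3)
= (p3 or not p3) and not p1 and not (not p3 and not not p3)
= not p1 and not (not p3 and not not p3)
= not p1 and (p3 or not p3)
= not p1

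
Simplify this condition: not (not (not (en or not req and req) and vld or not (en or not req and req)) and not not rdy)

not (not (not (en or not req and req) and vld or not (en or not req and req)) and not not rdy)
= not (not not (en or not req and req) and not not rdy)   (absorption)
= not (not not en and not not rdy)   (complement / identity)
= not en or not rdy   (De Morgan)

not en or not rdy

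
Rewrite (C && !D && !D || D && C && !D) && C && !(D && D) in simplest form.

(C && !D && !D || D && C && !D) && C && !(D && D)
= (C && !D && !D || D && C && !D) && C && !D   — idempotence
= C && !D && C && !D   — distribution
= C && !D   — idempotence

C && !D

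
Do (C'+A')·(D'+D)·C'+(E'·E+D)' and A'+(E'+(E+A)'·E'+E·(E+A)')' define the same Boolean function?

E1: (C'+A')·(D'+D)·C'+(E'·E+D)'
    = (C'+A')·(D'+D)·C'+D'   — complement / identity
    = (C'+A')·C'+D'   — complement / identity
    = C'+D'   — absorption
E2: A'+(E'+(E+A)'·E'+E·(E+A)')'
    = A'+(E'+(E+A)')'   — distribution
    = A'+E·(E+A)   — De Morgan
    = A'+E   — absorption
These differ: at A=0, C=1, D=1, E=0, E1 = 0 but E2 = 1.

No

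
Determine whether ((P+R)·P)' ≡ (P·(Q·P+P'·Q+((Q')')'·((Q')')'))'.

E1: ((P+R)·P)'
    = P'
E2: (P·(Q·P+P'·Q+((Q')')'·((Q')')'))'
    = (P·(Q·P+P'·Q+((Q')')'))'
    = (P·(Q+((Q')')'))'
    = (P·(Q+Q'))'
    = P'
Both reduce to P', so they are equivalent.

Yes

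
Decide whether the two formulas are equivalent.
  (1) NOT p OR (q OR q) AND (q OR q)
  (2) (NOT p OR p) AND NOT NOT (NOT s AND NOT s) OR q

No

E1: NOT p OR (q OR q) AND (q OR q)
    = NOT p OR (q OR q) AND q   (idempotence)
    = NOT p OR q AND q   (idempotence)
    = NOT p OR q   (idempotence)
E2: (NOT p OR p) AND NOT NOT (NOT s AND NOT s) OR q
    = (NOT p OR p) AND NOT (s OR s) OR q   (De Morgan)
    = NOT (s OR s) OR q   (complement / identity)
    = NOT s OR q   (idempotence)
These differ: at p=1, q=0, s=0, E1 = 0 but E2 = 1.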